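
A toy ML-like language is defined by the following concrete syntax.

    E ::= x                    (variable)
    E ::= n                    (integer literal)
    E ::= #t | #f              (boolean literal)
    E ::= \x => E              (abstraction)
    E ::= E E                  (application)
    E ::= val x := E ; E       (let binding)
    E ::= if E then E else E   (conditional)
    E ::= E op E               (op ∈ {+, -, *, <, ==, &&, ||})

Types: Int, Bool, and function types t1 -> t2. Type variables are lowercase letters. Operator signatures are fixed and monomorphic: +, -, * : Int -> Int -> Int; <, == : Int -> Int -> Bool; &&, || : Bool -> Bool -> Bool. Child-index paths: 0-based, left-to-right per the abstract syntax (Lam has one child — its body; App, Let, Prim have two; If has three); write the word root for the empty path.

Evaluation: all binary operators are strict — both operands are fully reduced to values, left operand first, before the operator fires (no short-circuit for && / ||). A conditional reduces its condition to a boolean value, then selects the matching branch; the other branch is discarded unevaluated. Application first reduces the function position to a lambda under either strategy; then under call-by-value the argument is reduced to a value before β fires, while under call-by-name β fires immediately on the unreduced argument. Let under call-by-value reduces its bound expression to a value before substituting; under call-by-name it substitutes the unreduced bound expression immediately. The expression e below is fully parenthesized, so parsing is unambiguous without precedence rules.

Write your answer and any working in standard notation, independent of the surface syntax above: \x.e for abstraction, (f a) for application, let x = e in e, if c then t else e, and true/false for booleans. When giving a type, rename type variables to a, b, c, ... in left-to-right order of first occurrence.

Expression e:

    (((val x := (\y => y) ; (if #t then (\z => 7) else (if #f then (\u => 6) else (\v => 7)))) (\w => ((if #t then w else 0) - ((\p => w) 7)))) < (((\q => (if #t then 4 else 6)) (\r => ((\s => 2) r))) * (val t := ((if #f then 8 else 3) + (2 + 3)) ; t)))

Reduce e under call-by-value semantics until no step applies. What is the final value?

Answer: true

Trace:
step 0: (((let x = (\y.y) in (if true then (\z.7) else (if false then (\u.6) else (\v.7)))) (\w.((if true then w else 0) - ((\p.w) 7)))) < (((\q.(if true then 4 else 6)) (\r.((\s.2) r))) * (let t = ((if false then 8 else 3) + (2 + 3)) in t)))
step 1: [let@0.0] (((if true then (\z.7) else (if false then (\u.6) else (\v.7))) (\w.((if true then w else 0) - ((\p.w) 7)))) < (((\q.(if true then 4 else 6)) (\r.((\s.2) r))) * (let t = ((if false then 8 else 3) + (2 + 3)) in t)))
step 2: [if@0.0] (((\z.7) (\w.((if true then w else 0) - ((\p.w) 7)))) < (((\q.(if true then 4 else 6)) (\r.((\s.2) r))) * (let t = ((if false then 8 else 3) + (2 + 3)) in t)))
step 3: [beta@0] (7 < (((\q.(if true then 4 else 6)) (\r.((\s.2) r))) * (let t = ((if false then 8 else 3) + (2 + 3)) in t)))
step 4: [beta@1.0] (7 < ((if true then 4 else 6) * (let t = ((if false then 8 else 3) + (2 + 3)) in t)))
step 5: [if@1.0] (7 < (4 * (let t = ((if false then 8 else 3) + (2 + 3)) in t)))
step 6: [if@1.1.0.0] (7 < (4 * (let t = (3 + (2 + 3)) in t)))
step 7: [delta@1.1.0.1] (7 < (4 * (let t = (3 + 5) in t)))
step 8: [delta@1.1.0] (7 < (4 * (let t = 8 in t)))
step 9: [let@1.1] (7 < (4 * 8))
step 10: [delta@1] (7 < 32)
step 11: [delta@root] true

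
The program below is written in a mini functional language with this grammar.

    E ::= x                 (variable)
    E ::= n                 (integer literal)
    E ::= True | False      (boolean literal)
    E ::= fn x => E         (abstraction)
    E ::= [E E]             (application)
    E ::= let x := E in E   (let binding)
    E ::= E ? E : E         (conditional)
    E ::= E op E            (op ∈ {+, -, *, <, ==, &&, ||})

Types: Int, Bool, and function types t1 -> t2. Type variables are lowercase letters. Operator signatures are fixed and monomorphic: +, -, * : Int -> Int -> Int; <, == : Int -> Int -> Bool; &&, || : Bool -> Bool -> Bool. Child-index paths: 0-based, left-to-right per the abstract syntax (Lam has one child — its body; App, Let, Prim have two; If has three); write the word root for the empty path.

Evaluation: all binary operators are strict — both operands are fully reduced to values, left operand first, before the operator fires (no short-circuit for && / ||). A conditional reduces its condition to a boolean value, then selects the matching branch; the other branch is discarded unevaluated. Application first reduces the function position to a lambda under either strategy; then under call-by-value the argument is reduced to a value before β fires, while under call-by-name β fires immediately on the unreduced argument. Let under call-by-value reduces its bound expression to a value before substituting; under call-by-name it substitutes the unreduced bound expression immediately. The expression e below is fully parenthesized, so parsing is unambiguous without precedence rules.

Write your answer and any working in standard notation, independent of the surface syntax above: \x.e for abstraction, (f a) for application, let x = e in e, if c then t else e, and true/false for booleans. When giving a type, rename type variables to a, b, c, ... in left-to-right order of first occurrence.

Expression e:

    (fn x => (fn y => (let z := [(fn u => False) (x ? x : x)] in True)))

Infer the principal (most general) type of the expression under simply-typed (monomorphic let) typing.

Derivation:
\u._ : c -> Bool
x : a
  unify a ~ Bool
x : Bool
x : Bool
  unify Bool ~ Bool
  unify c -> Bool ~ Bool -> d
  unify c ~ Bool
  unify Bool ~ d
_ _ : Bool
let z : Bool
\y._ : b -> Bool
\x._ : Bool -> b -> Bool

Answer: Bool -> a -> Bool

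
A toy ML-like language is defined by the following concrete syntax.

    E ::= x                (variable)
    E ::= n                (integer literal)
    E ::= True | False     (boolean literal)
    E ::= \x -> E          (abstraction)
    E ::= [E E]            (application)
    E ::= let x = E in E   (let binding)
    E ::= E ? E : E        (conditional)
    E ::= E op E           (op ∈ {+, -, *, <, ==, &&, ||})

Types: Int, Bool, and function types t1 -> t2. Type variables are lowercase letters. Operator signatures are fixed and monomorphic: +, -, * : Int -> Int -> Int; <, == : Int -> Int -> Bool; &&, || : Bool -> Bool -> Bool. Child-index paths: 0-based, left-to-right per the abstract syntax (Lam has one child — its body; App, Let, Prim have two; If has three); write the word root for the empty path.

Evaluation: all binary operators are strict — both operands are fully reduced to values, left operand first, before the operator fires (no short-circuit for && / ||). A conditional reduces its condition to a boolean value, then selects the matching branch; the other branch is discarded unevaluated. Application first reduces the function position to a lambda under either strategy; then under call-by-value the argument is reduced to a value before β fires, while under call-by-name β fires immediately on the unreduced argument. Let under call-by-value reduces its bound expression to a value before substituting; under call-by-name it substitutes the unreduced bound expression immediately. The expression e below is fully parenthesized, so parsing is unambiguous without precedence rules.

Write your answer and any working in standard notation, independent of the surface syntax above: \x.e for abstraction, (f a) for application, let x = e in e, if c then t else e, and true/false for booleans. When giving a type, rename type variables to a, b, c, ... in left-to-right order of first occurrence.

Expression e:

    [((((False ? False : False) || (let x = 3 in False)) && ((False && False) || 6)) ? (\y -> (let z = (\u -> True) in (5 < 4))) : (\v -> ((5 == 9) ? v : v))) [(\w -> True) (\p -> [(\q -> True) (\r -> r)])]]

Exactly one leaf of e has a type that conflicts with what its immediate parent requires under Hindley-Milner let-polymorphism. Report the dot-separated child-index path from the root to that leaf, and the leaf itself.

Derivation:
  unify Bool ~ Bool
  unify Bool ~ Bool
  unify Bool ~ Bool
let x : Int
  unify Bool ~ Bool
  unify Bool ~ Bool
  unify Bool ~ Bool
  unify Bool ~ Bool
  unify Bool ~ Bool
  unify Int ~ Bool
  FAIL: mismatch Int ~ Bool

Answer: 0.0.1.1 : 6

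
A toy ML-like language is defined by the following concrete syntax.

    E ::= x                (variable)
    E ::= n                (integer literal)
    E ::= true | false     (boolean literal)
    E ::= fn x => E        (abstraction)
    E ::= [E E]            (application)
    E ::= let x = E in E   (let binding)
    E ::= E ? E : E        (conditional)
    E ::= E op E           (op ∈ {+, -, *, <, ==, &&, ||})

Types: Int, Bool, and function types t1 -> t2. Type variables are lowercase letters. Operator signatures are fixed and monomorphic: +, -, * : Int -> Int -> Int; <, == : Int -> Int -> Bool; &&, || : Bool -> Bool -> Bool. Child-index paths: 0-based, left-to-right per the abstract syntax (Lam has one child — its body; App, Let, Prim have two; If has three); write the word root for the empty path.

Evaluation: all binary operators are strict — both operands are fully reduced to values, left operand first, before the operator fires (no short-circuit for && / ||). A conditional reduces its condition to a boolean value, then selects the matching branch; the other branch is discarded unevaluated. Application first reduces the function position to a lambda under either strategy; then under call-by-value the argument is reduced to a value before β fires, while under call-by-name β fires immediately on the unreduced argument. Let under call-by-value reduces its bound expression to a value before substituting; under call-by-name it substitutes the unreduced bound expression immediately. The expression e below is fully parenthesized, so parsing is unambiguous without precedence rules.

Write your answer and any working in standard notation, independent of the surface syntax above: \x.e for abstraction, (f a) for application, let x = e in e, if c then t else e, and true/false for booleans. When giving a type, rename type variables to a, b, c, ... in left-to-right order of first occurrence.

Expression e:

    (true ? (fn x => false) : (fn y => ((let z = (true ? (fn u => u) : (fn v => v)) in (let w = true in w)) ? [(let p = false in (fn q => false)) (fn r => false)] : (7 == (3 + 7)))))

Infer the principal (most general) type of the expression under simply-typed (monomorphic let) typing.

Trace:
  unify Bool ~ Bool
\x._ : a -> Bool
  unify Bool ~ Bool
u : c
\u._ : c -> c
v : d
\v._ : d -> d
  unify c -> c ~ d -> d
  unify c ~ d
  unify d ~ d
let z : d -> d
let w : Bool
w : Bool
  unify Bool ~ Bool
let p : Bool
\q._ : e -> Bool
\r._ : f -> Bool
  unify e -> Bool ~ (f -> Bool) -> g
  unify e ~ f -> Bool
  unify Bool ~ g
_ _ : Bool
  unify Int ~ Int
  unify Int ~ Int
  unify Int ~ Int
  unify Int ~ Int
  unify Bool ~ Bool
\y._ : b -> Bool
  unify a -> Bool ~ b -> Bool
  unify a ~ b
  unify Bool ~ Bool

Answer: a -> Bool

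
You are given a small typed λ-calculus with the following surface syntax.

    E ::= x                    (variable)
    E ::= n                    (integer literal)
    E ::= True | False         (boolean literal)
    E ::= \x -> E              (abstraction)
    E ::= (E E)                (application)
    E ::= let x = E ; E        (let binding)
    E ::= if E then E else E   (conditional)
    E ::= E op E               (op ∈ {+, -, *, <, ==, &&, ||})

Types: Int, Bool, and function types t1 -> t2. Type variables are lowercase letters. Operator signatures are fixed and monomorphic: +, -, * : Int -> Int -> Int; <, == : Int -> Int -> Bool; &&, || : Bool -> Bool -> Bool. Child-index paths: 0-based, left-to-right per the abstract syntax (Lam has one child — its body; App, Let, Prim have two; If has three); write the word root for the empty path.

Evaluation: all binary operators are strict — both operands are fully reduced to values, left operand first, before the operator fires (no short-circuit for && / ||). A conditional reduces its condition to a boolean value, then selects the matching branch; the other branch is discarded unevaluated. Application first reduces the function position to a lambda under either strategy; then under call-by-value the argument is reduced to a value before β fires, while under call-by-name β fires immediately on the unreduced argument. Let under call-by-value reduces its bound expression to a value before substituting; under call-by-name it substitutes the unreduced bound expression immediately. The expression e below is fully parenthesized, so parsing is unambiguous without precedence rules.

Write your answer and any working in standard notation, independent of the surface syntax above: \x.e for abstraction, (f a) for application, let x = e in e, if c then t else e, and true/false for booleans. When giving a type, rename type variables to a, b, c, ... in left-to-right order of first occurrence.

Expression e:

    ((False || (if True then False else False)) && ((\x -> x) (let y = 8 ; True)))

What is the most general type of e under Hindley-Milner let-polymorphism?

Answer: Bool

Trace:
  unify Bool ~ Bool
  unify Bool ~ Bool
  unify Bool ~ Bool
  unify Bool ~ Bool
  unify Bool ~ Bool
x : a
\x._ : a -> a
let y : Int
  unify a -> a ~ Bool -> b
  unify a ~ Bool
  unify Bool ~ b
_ _ : Bool
  unify Bool ~ Bool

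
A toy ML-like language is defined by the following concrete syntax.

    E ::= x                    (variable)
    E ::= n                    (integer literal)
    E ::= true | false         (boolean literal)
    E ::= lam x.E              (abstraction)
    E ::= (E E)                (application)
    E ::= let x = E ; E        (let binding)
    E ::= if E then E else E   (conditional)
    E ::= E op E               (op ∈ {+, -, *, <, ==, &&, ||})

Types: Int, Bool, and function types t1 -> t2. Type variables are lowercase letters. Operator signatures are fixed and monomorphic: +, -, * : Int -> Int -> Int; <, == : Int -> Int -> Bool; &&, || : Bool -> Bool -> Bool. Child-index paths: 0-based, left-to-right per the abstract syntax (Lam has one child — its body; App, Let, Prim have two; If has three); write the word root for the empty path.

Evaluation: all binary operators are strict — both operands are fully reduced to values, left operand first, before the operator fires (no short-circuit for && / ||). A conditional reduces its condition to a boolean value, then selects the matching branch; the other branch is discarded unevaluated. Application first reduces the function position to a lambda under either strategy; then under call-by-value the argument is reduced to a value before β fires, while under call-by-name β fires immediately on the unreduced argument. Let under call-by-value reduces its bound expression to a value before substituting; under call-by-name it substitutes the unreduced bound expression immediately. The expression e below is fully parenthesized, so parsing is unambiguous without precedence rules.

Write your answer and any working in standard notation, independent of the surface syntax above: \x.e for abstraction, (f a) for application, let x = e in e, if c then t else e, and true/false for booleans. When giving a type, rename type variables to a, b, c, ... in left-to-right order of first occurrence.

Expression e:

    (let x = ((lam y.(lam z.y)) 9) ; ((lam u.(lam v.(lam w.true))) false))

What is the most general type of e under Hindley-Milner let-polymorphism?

Answer: a -> b -> Bool

Trace:
y : a
\z._ : b -> a
\y._ : a -> b -> a
  unify a -> b -> a ~ Int -> c
  unify a ~ Int
  unify b -> Int ~ c
_ _ : b -> Int
let x : forall. b -> Int
\w._ : f -> Bool
\v._ : e -> f -> Bool
\u._ : d -> e -> f -> Bool
  unify d -> e -> f -> Bool ~ Bool -> g
  unify d ~ Bool
  unify e -> f -> Bool ~ g
_ _ : e -> f -> Bool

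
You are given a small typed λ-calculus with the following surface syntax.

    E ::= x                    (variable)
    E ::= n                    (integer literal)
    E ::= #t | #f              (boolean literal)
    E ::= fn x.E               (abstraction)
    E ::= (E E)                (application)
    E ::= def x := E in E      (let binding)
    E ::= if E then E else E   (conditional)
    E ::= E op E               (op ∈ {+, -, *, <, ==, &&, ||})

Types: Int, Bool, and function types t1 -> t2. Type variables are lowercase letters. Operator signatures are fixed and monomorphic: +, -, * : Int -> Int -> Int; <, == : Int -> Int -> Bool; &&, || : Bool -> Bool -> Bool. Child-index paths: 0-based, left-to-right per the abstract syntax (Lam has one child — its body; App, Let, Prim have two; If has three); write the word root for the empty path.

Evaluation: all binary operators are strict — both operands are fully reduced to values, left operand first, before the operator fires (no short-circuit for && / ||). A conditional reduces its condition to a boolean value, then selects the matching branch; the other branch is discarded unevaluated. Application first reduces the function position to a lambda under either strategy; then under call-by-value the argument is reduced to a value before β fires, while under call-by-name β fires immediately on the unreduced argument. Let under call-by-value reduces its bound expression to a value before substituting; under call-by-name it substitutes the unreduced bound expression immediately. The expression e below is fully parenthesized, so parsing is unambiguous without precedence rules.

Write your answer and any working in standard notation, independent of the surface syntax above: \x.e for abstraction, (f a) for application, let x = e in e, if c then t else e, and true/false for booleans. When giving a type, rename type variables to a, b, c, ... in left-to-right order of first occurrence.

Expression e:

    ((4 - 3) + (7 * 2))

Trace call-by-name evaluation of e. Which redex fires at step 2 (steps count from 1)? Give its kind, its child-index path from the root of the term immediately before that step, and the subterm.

Derivation:
step 0: ((4 - 3) + (7 * 2))
step 1: [delta@0] (1 + (7 * 2))
step 2: [delta@1] (1 + 14)

Answer: delta at 1 : (7 * 2)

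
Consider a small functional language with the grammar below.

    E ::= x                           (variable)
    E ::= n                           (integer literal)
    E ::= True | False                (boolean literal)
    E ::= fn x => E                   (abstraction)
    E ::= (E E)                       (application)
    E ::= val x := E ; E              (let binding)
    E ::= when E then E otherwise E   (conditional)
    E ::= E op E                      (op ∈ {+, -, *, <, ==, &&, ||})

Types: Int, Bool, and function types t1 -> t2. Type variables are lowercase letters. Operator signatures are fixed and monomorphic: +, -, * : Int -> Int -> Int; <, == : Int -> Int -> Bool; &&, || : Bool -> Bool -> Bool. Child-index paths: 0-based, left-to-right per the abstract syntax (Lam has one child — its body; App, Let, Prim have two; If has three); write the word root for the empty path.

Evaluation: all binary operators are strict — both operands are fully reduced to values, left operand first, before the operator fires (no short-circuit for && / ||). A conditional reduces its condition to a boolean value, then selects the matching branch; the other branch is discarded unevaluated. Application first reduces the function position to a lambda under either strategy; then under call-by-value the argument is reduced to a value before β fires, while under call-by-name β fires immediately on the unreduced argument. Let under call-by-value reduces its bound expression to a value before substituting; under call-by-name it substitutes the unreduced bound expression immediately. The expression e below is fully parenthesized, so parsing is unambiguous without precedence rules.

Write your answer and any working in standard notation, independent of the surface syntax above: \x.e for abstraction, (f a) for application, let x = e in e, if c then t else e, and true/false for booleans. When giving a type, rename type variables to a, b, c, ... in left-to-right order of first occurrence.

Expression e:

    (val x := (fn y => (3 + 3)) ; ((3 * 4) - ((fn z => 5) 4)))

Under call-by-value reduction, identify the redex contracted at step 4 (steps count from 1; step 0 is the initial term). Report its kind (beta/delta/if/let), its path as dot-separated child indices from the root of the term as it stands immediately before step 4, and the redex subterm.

Working:
step 0: (let x = (\y.(3 + 3)) in ((3 * 4) - ((\z.5) 4)))
step 1: [let@root] ((3 * 4) - ((\z.5) 4))
step 2: [delta@0] (12 - ((\z.5) 4))
step 3: [beta@1] (12 - 5)
step 4: [delta@root] 7

Answer: delta at root : (12 - 5)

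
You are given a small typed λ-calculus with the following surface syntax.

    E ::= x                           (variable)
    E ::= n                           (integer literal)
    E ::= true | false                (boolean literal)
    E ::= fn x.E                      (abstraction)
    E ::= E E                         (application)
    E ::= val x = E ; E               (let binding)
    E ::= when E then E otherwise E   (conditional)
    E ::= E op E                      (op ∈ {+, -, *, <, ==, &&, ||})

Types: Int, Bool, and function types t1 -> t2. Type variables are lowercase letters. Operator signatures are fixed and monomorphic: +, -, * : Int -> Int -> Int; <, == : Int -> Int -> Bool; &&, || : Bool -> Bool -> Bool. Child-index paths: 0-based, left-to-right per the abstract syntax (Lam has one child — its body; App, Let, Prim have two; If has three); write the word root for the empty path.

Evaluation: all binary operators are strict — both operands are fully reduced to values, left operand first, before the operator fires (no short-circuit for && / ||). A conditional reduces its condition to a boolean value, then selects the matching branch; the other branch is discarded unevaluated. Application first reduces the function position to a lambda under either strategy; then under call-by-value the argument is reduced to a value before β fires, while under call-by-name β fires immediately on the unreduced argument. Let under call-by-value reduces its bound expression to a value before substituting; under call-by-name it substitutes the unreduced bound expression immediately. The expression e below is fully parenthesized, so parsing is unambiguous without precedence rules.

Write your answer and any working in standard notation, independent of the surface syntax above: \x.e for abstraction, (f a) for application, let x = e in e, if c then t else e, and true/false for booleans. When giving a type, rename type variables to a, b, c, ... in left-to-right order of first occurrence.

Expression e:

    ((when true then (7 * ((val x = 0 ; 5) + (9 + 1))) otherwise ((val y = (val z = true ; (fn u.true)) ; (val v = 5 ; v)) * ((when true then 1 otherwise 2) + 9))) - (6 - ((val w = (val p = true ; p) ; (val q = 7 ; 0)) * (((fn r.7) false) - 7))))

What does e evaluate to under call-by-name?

Answer: 99

Trace:
step 0: ((if true then (7 * ((let x = 0 in 5) + (9 + 1))) else ((let y = (let z = true in (\u.true)) in (let v = 5 in v)) * ((if true then 1 else 2) + 9))) - (6 - ((let w = (let p = true in p) in (let q = 7 in 0)) * (((\r.7) false) - 7))))
step 1: [if@0] ((7 * ((let x = 0 in 5) + (9 + 1))) - (6 - ((let w = (let p = true in p) in (let q = 7 in 0)) * (((\r.7) false) - 7))))
step 2: [let@0.1.0] ((7 * (5 + (9 + 1))) - (6 - ((let w = (let p = true in p) in (let q = 7 in 0)) * (((\r.7) false) - 7))))
step 3: [delta@0.1.1] ((7 * (5 + 10)) - (6 - ((let w = (let p = true in p) in (let q = 7 in 0)) * (((\r.7) false) - 7))))
step 4: [delta@0.1] ((7 * 15) - (6 - ((let w = (let p = true in p) in (let q = 7 in 0)) * (((\r.7) false) - 7))))
step 5: [delta@0] (105 - (6 - ((let w = (let p = true in p) in (let q = 7 in 0)) * (((\r.7) false) - 7))))
step 6: [let@1.1.0] (105 - (6 - ((let q = 7 in 0) * (((\r.7) false) - 7))))
step 7: [let@1.1.0] (105 - (6 - (0 * (((\r.7) false) - 7))))
step 8: [beta@1.1.1.0] (105 - (6 - (0 * (7 - 7))))
step 9: [delta@1.1.1] (105 - (6 - (0 * 0)))
step 10: [delta@1.1] (105 - (6 - 0))
step 11: [delta@1] (105 - 6)
step 12: [delta@root] 99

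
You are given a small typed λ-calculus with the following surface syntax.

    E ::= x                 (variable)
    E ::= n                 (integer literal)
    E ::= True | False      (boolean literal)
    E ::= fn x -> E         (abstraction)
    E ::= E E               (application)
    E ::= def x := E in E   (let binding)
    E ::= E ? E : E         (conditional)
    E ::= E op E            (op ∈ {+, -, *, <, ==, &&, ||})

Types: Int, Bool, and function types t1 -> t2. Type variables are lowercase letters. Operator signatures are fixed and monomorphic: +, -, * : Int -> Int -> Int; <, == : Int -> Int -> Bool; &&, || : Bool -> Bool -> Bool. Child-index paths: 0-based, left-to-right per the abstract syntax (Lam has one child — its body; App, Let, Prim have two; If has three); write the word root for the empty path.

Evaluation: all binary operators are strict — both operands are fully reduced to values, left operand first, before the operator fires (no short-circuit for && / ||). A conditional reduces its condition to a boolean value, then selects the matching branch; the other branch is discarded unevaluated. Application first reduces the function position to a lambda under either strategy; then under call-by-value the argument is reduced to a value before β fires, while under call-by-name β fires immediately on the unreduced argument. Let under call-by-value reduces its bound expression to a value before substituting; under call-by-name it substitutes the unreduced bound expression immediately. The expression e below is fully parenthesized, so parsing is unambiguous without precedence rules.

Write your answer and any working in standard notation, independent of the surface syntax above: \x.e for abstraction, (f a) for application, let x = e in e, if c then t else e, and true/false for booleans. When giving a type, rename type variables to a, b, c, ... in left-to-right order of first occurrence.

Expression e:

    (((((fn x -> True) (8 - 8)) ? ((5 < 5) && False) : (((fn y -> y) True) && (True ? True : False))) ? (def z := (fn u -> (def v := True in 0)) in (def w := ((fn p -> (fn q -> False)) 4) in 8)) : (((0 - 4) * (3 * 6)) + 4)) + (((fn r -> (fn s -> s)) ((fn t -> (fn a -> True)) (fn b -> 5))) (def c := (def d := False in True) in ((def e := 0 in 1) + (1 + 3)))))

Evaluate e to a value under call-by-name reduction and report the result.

Answer: -63

Working:
step 0: ((if (if ((\x.true) (8 - 8)) then ((5 < 5) && false) else (((\y.y) true) && (if true then true else false))) then (let z = (\u.(let v = true in 0)) in (let w = ((\p.(\q.false)) 4) in 8)) else (((0 - 4) * (3 * 6)) + 4)) + (((\r.(\s.s)) ((\t.(\a.true)) (\b.5))) (let c = (let d = false in true) in ((let e = 0 in 1) + (1 + 3)))))
step 1: [beta@0.0.0] ((if (if true then ((5 < 5) && false) else (((\y.y) true) && (if true then true else false))) then (let z = (\u.(let v = true in 0)) in (let w = ((\p.(\q.false)) 4) in 8)) else (((0 - 4) * (3 * 6)) + 4)) + (((\r.(\s.s)) ((\t.(\a.true)) (\b.5))) (let c = (let d = false in true) in ((let e = 0 in 1) + (1 + 3)))))
step 2: [if@0.0] ((if ((5 < 5) && false) then (let z = (\u.(let v = true in 0)) in (let w = ((\p.(\q.false)) 4) in 8)) else (((0 - 4) * (3 * 6)) + 4)) + (((\r.(\s.s)) ((\t.(\a.true)) (\b.5))) (let c = (let d = false in true) in ((let e = 0 in 1) + (1 + 3)))))
step 3: [delta@0.0.0] ((if (false && false) then (let z = (\u.(let v = true in 0)) in (let w = ((\p.(\q.false)) 4) in 8)) else (((0 - 4) * (3 * 6)) + 4)) + (((\r.(\s.s)) ((\t.(\a.true)) (\b.5))) (let c = (let d = false in true) in ((let e = 0 in 1) + (1 + 3)))))
step 4: [delta@0.0] ((if false then (let z = (\u.(let v = true in 0)) in (let w = ((\p.(\q.false)) 4) in 8)) else (((0 - 4) * (3 * 6)) + 4)) + (((\r.(\s.s)) ((\t.(\a.true)) (\b.5))) (let c = (let d = false in true) in ((let e = 0 in 1) + (1 + 3)))))
step 5: [if@0] ((((0 - 4) * (3 * 6)) + 4) + (((\r.(\s.s)) ((\t.(\a.true)) (\b.5))) (let c = (let d = false in true) in ((let e = 0 in 1) + (1 + 3)))))
step 6: [delta@0.0.0] (((-4 * (3 * 6)) + 4) + (((\r.(\s.s)) ((\t.(\a.true)) (\b.5))) (let c = (let d = false in true) in ((let e = 0 in 1) + (1 + 3)))))
step 7: [delta@0.0.1] (((-4 * 18) + 4) + (((\r.(\s.s)) ((\t.(\a.true)) (\b.5))) (let c = (let d = false in true) in ((let e = 0 in 1) + (1 + 3)))))
step 8: [delta@0.0] ((-72 + 4) + (((\r.(\s.s)) ((\t.(\a.true)) (\b.5))) (let c = (let d = false in true) in ((let e = 0 in 1) + (1 + 3)))))
step 9: [delta@0] (-68 + (((\r.(\s.s)) ((\t.(\a.true)) (\b.5))) (let c = (let d = false in true) in ((let e = 0 in 1) + (1 + 3)))))
step 10: [beta@1.0] (-68 + ((\s.s) (let c = (let d = false in true) in ((let e = 0 in 1) + (1 + 3)))))
step 11: [beta@1] (-68 + (let c = (let d = false in true) in ((let e = 0 in 1) + (1 + 3))))
step 12: [let@1] (-68 + ((let e = 0 in 1) + (1 + 3)))
step 13: [let@1.0] (-68 + (1 + (1 + 3)))
step 14: [delta@1.1] (-68 + (1 + 4))
step 15: [delta@1] (-68 + 5)
step 16: [delta@root] -63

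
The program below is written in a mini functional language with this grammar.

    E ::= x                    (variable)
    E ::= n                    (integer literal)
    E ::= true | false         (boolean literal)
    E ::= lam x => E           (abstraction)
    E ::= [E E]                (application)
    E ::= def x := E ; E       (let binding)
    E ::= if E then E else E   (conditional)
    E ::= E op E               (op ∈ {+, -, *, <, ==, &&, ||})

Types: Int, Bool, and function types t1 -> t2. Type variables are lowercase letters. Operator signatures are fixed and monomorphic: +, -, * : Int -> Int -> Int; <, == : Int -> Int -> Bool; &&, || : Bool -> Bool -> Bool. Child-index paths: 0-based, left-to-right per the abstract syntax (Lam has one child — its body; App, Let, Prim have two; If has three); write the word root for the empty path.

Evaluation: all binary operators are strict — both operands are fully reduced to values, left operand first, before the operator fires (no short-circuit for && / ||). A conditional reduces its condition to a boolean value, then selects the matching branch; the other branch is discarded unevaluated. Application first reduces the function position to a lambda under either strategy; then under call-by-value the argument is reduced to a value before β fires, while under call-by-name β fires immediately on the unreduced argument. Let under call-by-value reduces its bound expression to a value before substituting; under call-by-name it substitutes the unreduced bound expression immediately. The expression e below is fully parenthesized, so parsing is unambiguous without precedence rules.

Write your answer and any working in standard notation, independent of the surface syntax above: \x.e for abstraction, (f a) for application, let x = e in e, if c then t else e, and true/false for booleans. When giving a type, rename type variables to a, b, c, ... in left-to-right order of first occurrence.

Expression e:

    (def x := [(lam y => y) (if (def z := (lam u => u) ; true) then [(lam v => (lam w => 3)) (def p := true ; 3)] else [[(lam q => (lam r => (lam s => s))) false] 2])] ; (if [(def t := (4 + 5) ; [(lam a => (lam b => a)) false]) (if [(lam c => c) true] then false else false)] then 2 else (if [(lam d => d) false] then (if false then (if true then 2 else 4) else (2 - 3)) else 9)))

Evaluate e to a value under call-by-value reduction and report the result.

Trace:
step 0: (let x = ((\y.y) (if (let z = (\u.u) in true) then ((\v.(\w.3)) (let p = true in 3)) else (((\q.(\r.(\s.s))) false) 2))) in (if ((let t = (4 + 5) in ((\a.(\b.a)) false)) (if ((\c.c) true) then false else false)) then 2 else (if ((\d.d) false) then (if false then (if true then 2 else 4) else (2 - 3)) else 9)))
step 1: [let@0.1.0] (let x = ((\y.y) (if true then ((\v.(\w.3)) (let p = true in 3)) else (((\q.(\r.(\s.s))) false) 2))) in (if ((let t = (4 + 5) in ((\a.(\b.a)) false)) (if ((\c.c) true) then false else false)) then 2 else (if ((\d.d) false) then (if false then (if true then 2 else 4) else (2 - 3)) else 9)))
step 2: [if@0.1] (let x = ((\y.y) ((\v.(\w.3)) (let p = true in 3))) in (if ((let t = (4 + 5) in ((\a.(\b.a)) false)) (if ((\c.c) true) then false else false)) then 2 else (if ((\d.d) false) then (if false then (if true then 2 else 4) else (2 - 3)) else 9)))
step 3: [let@0.1.1] (let x = ((\y.y) ((\v.(\w.3)) 3)) in (if ((let t = (4 + 5) in ((\a.(\b.a)) false)) (if ((\c.c) true) then false else false)) then 2 else (if ((\d.d) false) then (if false then (if true then 2 else 4) else (2 - 3)) else 9)))
step 4: [beta@0.1] (let x = ((\y.y) (\w.3)) in (if ((let t = (4 + 5) in ((\a.(\b.a)) false)) (if ((\c.c) true) then false else false)) then 2 else (if ((\d.d) false) then (if false then (if true then 2 else 4) else (2 - 3)) else 9)))
step 5: [beta@0] (let x = (\w.3) in (if ((let t = (4 + 5) in ((\a.(\b.a)) false)) (if ((\c.c) true) then false else false)) then 2 else (if ((\d.d) false) then (if false then (if true then 2 else 4) else (2 - 3)) else 9)))
step 6: [let@root] (if ((let t = (4 + 5) in ((\a.(\b.a)) false)) (if ((\c.c) true) then false else false)) then 2 else (if ((\d.d) false) then (if false then (if true then 2 else 4) else (2 - 3)) else 9))
step 7: [delta@0.0.0] (if ((let t = 9 in ((\a.(\b.a)) false)) (if ((\c.c) true) then false else false)) then 2 else (if ((\d.d) false) then (if false then (if true then 2 else 4) else (2 - 3)) else 9))
step 8: [let@0.0] (if (((\a.(\b.a)) false) (if ((\c.c) true) then false else false)) then 2 else (if ((\d.d) false) then (if false then (if true then 2 else 4) else (2 - 3)) else 9))
step 9: [beta@0.0] (if ((\b.false) (if ((\c.c) true) then false else false)) then 2 else (if ((\d.d) false) then (if false then (if true then 2 else 4) else (2 - 3)) else 9))
step 10: [beta@0.1.0] (if ((\b.false) (if true then false else false)) then 2 else (if ((\d.d) false) then (if false then (if true then 2 else 4) else (2 - 3)) else 9))
step 11: [if@0.1] (if ((\b.false) false) then 2 else (if ((\d.d) false) then (if false then (if true then 2 else 4) else (2 - 3)) else 9))
step 12: [beta@0] (if false then 2 else (if ((\d.d) false) then (if false then (if true then 2 else 4) else (2 - 3)) else 9))
step 13: [if@root] (if ((\d.d) false) then (if false then (if true then 2 else 4) else (2 - 3)) else 9)
step 14: [beta@0] (if false then (if false then (if true then 2 else 4) else (2 - 3)) else 9)
step 15: [if@root] 9

Answer: 9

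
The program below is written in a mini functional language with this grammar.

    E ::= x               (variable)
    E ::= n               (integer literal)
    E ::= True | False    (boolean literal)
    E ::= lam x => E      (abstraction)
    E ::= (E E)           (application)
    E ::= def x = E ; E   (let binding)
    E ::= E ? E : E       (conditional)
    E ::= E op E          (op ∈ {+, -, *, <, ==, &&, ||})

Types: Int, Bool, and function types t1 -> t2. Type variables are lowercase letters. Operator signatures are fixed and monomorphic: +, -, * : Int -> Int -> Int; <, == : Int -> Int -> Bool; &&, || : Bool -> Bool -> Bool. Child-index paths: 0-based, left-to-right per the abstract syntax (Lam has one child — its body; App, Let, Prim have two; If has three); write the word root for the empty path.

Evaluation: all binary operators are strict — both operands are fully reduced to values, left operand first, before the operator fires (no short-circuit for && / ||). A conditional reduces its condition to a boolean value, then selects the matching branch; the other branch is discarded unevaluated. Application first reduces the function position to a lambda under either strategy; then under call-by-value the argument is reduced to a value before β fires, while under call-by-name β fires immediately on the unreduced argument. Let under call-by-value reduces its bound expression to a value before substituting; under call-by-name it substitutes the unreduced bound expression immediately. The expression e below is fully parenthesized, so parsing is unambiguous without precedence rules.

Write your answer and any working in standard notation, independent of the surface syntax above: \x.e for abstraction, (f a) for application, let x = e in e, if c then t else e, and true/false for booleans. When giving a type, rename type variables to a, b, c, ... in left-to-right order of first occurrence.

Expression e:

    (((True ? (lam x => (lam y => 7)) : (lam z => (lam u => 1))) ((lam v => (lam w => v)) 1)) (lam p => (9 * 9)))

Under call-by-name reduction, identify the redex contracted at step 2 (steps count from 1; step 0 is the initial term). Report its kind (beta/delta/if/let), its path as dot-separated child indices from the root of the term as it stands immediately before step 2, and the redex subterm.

Working:
step 0: (((if true then (\x.(\y.7)) else (\z.(\u.1))) ((\v.(\w.v)) 1)) (\p.(9 * 9)))
step 1: [if@0.0] (((\x.(\y.7)) ((\v.(\w.v)) 1)) (\p.(9 * 9)))
step 2: [beta@0] ((\y.7) (\p.(9 * 9)))

Answer: beta at 0 : ((\x.(\y.7)) ((\v.(\w.v)) 1))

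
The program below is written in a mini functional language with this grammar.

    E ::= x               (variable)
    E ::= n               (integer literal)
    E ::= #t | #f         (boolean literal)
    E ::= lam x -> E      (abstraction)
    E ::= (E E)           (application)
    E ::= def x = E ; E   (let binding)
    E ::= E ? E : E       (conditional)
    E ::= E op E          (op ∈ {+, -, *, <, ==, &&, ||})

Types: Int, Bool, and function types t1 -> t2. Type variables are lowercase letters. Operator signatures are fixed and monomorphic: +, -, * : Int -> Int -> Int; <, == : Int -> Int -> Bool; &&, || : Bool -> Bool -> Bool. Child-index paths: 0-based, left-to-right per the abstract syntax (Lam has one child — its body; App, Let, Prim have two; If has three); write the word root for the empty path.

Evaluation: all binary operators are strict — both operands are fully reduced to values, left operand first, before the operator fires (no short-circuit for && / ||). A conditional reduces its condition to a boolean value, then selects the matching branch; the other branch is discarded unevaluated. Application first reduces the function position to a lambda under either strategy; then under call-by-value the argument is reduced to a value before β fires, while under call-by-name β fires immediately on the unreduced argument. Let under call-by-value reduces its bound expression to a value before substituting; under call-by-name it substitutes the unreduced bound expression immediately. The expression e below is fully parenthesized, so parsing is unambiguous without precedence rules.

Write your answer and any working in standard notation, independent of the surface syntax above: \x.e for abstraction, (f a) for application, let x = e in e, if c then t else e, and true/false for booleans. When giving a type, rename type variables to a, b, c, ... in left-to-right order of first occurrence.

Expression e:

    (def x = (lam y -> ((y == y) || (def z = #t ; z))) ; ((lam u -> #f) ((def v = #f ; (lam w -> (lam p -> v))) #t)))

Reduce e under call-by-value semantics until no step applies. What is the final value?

Trace:
step 0: (let x = (\y.((y == y) || (let z = true in z))) in ((\u.false) ((let v = false in (\w.(\p.v))) true)))
step 1: [let@root] ((\u.false) ((let v = false in (\w.(\p.v))) true))
step 2: [let@1.0] ((\u.false) ((\w.(\p.false)) true))
step 3: [beta@1] ((\u.false) (\p.false))
step 4: [beta@root] false

Answer: false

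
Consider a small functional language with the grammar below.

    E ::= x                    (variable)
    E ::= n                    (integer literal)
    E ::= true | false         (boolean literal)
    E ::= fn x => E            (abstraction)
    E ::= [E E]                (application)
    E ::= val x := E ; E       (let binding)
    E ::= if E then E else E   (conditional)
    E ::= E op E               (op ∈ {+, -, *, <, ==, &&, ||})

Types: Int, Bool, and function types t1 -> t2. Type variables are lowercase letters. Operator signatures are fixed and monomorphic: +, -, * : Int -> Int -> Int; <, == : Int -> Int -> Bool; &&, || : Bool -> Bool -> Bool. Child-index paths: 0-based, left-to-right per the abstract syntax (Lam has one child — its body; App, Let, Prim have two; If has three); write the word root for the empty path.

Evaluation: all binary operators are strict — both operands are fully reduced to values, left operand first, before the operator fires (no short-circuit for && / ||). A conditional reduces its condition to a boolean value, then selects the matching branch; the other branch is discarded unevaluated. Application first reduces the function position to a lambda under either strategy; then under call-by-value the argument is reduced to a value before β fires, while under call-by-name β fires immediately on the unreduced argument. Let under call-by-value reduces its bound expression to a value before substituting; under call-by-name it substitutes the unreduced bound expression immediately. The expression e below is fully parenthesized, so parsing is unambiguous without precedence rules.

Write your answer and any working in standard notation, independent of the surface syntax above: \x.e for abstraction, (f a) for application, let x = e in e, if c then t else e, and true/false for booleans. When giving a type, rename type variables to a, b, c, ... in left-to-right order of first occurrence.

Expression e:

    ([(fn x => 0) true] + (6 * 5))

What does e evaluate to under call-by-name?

Answer: 30

Working:
step 0: (((\x.0) true) + (6 * 5))
step 1: [beta@0] (0 + (6 * 5))
step 2: [delta@1] (0 + 30)
step 3: [delta@root] 30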